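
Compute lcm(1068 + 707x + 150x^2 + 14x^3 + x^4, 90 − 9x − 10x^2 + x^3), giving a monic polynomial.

32040 + 7326x − 3623x^2 − 823x^3 − 2x^4 + x^5 + x^6

Apply the Euclidean algorithm:
  x^4 + 14x^3 + 150x^2 + 707x + 1068 = (x + 24)(x^3 − 10x^2 − 9x + 90) + (399x^2 + 833x − 1092)
  x^3 − 10x^2 − 9x + 90 = ((1/399)x − 689/22743)(399x^2 + 833x − 1092) + ((61642/3249)x + 61642/1083)
  399x^2 + 833x − 1092 = ((185193/8806)x − 84474/4403)((61642/3249)x + 61642/1083) + (0)
Last nonzero remainder: (61642/3249)x + 61642/1083. Dividing through by 61642/3249 gives the monic gcd x + 3.
Then lcm(f, g) = f·g / gcd(f, g); expanding and making the result monic gives the answer.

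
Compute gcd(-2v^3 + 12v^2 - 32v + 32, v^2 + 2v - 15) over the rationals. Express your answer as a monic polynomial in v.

1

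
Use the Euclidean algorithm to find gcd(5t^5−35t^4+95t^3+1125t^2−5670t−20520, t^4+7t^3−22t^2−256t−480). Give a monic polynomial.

Repeated division with remainder:
  5t^5−35t^4+95t^3+1125t^2−5670t−20520 = (5t−70)(t^4+7t^3−22t^2−256t−480) + (695t^3+865t^2−21190t−54120)
  t^4+7t^3−22t^2−256t−480 = ((1/695)t+160/19321)(695t^3+865t^2−21190t−54120) + ((25620/19321)t^2−(51240/19321)t−614880/19321)
  695t^3+865t^2−21190t−54120 = ((2685619/5124)t+8713771/5124)((25620/19321)t^2−(51240/19321)t−614880/19321) + (0)
Last nonzero remainder: (25620/19321)t^2−(51240/19321)t−614880/19321. Dividing through by 25620/19321 gives the monic gcd t^2−2t−24.

t^2−2t−24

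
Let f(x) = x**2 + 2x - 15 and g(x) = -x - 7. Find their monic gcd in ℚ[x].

Repeated division with remainder:
  x**2 + 2x - 15 = (-x + 5)(-x - 7) + (20)
  -x - 7 = (-(1/20)x - 7/20)(20) + (0)
The last nonzero remainder is the constant 20, so the polynomials are coprime and gcd = 1.

1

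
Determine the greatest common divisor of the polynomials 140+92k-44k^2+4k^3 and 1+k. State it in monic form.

1+k

By polynomial division,
  4k^3-44k^2+92k+140 = (4k^2-48k+140)(k+1) + (0)
The last nonzero remainder k+1 is already monic.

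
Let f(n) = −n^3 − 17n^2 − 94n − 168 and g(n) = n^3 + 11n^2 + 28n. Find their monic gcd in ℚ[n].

n^2 + 11n + 28

Apply the Euclidean algorithm:
  −n^3 − 17n^2 − 94n − 168 = (−1)(n^3 + 11n^2 + 28n) + (−6n^2 − 66n − 168)
  n^3 + 11n^2 + 28n = (−(1/6)n)(−6n^2 − 66n − 168) + (0)
Last nonzero remainder: −6n^2 − 66n − 168. Dividing through by −6 gives the monic gcd n^2 + 11n + 28.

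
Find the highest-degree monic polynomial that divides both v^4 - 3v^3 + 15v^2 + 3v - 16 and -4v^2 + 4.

v^2 - 1

Euclidean algorithm in ℚ[v]:
  v^4 - 3v^3 + 15v^2 + 3v - 16 = (-(1/4)v^2 + (3/4)v - 4)(-4v^2 + 4) + (0)
Last nonzero remainder: -4v^2 + 4. Dividing through by -4 gives the monic gcd v^2 - 1.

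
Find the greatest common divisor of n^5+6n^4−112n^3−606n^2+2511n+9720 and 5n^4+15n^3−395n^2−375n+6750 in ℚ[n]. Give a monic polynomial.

n^2+4n−45

Apply the Euclidean algorithm:
  n^5+6n^4−112n^3−606n^2+2511n+9720 = ((1/5)n+3/5)(5n^4+15n^3−395n^2−375n+6750) + (−42n^3−294n^2+1386n+5670)
  5n^4+15n^3−395n^2−375n+6750 = (−(5/42)n+10/21)(−42n^3−294n^2+1386n+5670) + (−90n^2−360n+4050)
  −42n^3−294n^2+1386n+5670 = ((7/15)n+7/5)(−90n^2−360n+4050) + (0)
Last nonzero remainder: −90n^2−360n+4050. Dividing through by −90 gives the monic gcd n^2+4n−45.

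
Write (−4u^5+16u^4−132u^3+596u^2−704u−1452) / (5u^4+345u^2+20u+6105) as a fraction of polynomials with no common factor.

(−4u^3+20u^2−20u−44)/(5u^2−5u+185)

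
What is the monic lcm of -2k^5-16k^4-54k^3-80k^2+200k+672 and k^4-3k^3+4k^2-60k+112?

k^6+4k^5-5k^4-68k^3-260k^2+64k+1344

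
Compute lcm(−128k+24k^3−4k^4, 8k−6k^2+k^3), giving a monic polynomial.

−64k+32k^2+12k^3−8k^4+k^5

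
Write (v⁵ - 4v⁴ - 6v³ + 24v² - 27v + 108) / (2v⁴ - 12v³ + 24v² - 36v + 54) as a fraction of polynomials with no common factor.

(v² - v - 12)/(2v - 6)

Repeated division with remainder:
  v⁵ - 4v⁴ - 6v³ + 24v² - 27v + 108 = ((1/2)v + 1)(2v⁴ - 12v³ + 24v² - 36v + 54) + (-6v³ + 18v² - 18v + 54)
  2v⁴ - 12v³ + 24v² - 36v + 54 = (-(1/3)v + 1)(-6v³ + 18v² - 18v + 54) + (0)
Last nonzero remainder: -6v³ + 18v² - 18v + 54. Dividing through by -6 gives the monic gcd v³ - 3v² + 3v - 9.
Cancel v³ - 3v² + 3v - 9 from numerator and denominator to get the reduced form.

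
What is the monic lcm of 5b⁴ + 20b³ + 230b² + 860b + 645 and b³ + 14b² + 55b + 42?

Apply the Euclidean algorithm:
  5b⁴ + 20b³ + 230b² + 860b + 645 = (5b − 50)(b³ + 14b² + 55b + 42) + (655b² + 3400b + 2745)
  b³ + 14b² + 55b + 42 = ((1/655)b + 1154/85805)(655b² + 3400b + 2745) + ((87216/17161)b + 87216/17161)
  655b² + 3400b + 2745 = ((11240455/87216)b + 15702315/29072)((87216/17161)b + 87216/17161) + (0)
Last nonzero remainder: (87216/17161)b + 87216/17161. Dividing through by 87216/17161 gives the monic gcd b + 1.
Then lcm(f, g) = f·g / gcd(f, g); expanding and making the result monic gives the answer.

b⁶ + 17b⁵ + 140b⁴ + 938b³ + 4297b² + 8901b + 5418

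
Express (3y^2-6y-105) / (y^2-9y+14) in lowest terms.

(3y+15)/(y-2)

By polynomial division,
  3y^2-6y-105 = (3)(y^2-9y+14) + (21y-147)
  y^2-9y+14 = ((1/21)y-2/21)(21y-147) + (0)
Last nonzero remainder: 21y-147. Dividing through by 21 gives the monic gcd y-7.
Cancel y-7 from numerator and denominator to get the reduced form.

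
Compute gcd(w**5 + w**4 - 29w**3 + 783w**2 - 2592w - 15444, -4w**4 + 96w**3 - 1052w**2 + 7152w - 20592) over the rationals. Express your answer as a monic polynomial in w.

w**3 - 13w**2 + 120w - 468

Apply the Euclidean algorithm:
  w**5 + w**4 - 29w**3 + 783w**2 - 2592w - 15444 = (-(1/4)w - 25/4)(-4w**4 + 96w**3 - 1052w**2 + 7152w - 20592) + (308w**3 - 4004w**2 + 36960w - 144144)
  -4w**4 + 96w**3 - 1052w**2 + 7152w - 20592 = (-(1/77)w + 1/7)(308w**3 - 4004w**2 + 36960w - 144144) + (0)
Last nonzero remainder: 308w**3 - 4004w**2 + 36960w - 144144. Dividing through by 308 gives the monic gcd w**3 - 13w**2 + 120w - 468.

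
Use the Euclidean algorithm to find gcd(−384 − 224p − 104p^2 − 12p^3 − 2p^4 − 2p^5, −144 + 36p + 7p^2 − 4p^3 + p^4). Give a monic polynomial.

48 + 4p − p^2 + p^3

Apply the Euclidean algorithm:
  −2p^5 − 2p^4 − 12p^3 − 104p^2 − 224p − 384 = (−2p − 10)(p^4 − 4p^3 + 7p^2 + 36p − 144) + (−38p^3 + 38p^2 − 152p − 1824)
  p^4 − 4p^3 + 7p^2 + 36p − 144 = (−(1/38)p + 3/38)(−38p^3 + 38p^2 − 152p − 1824) + (0)
Last nonzero remainder: −38p^3 + 38p^2 − 152p − 1824. Dividing through by −38 gives the monic gcd p^3 − p^2 + 4p + 48.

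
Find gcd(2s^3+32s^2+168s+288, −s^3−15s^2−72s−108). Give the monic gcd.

Repeated division with remainder:
  2s^3+32s^2+168s+288 = (−2)(−s^3−15s^2−72s−108) + (2s^2+24s+72)
  −s^3−15s^2−72s−108 = (−(1/2)s−3/2)(2s^2+24s+72) + (0)
Last nonzero remainder: 2s^2+24s+72. Dividing through by 2 gives the monic gcd s^2+12s+36.

s^2+12s+36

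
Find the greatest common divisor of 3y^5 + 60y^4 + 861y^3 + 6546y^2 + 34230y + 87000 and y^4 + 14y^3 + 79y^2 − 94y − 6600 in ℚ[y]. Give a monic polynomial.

y^2 + 9y + 100

Apply the Euclidean algorithm:
  3y^5 + 60y^4 + 861y^3 + 6546y^2 + 34230y + 87000 = (3y + 18)(y^4 + 14y^3 + 79y^2 − 94y − 6600) + (372y^3 + 5406y^2 + 55722y + 205800)
  y^4 + 14y^3 + 79y^2 − 94y − 6600 = ((1/372)y − 11/7688)(372y^3 + 5406y^2 + 55722y + 205800) + (−(242385/3844)y^2 − (2181465/3844)y − 6059625/961)
  372y^3 + 5406y^2 + 55722y + 205800 = (−(476656/80795)y − 2636984/80795)(−(242385/3844)y^2 − (2181465/3844)y − 6059625/961) + (0)
Last nonzero remainder: −(242385/3844)y^2 − (2181465/3844)y − 6059625/961. Dividing through by −242385/3844 gives the monic gcd y^2 + 9y + 100.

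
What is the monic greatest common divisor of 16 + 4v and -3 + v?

1

Repeated division with remainder:
  4v + 16 = (4)(v - 3) + (28)
  v - 3 = ((1/28)v - 3/28)(28) + (0)
The last nonzero remainder is the constant 28, so the polynomials are coprime and gcd = 1.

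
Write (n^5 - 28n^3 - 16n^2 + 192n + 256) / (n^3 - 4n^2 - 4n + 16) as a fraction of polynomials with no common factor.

(n^3 + 2n^2 - 16n - 32)/(n - 2)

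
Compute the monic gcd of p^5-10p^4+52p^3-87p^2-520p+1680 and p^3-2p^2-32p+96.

p^2-8p+16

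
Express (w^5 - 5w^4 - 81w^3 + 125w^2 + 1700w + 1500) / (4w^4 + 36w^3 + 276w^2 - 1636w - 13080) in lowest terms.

(w^3 - 4w^2 - 55w - 50)/(4w^2 + 40w + 436)

Repeated division with remainder:
  w^5 - 5w^4 - 81w^3 + 125w^2 + 1700w + 1500 = ((1/4)w - 7/2)(4w^4 + 36w^3 + 276w^2 - 1636w - 13080) + (-24w^3 + 1500w^2 - 756w - 44280)
  4w^4 + 36w^3 + 276w^2 - 1636w - 13080 = (-(1/6)w - 143/12)(-24w^3 + 1500w^2 - 756w - 44280) + (18025w^2 - 18025w - 540750)
  -24w^3 + 1500w^2 - 756w - 44280 = (-(24/18025)w + 1476/18025)(18025w^2 - 18025w - 540750) + (0)
Last nonzero remainder: 18025w^2 - 18025w - 540750. Dividing through by 18025 gives the monic gcd w^2 - w - 30.
Cancel w^2 - w - 30 from numerator and denominator to get the reduced form.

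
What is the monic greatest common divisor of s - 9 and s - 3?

By polynomial division,
  s - 9 = (s - 3) + (-6)
  s - 3 = (-(1/6)s + 1/2)(-6) + (0)
The last nonzero remainder is the constant -6, so the polynomials are coprime and gcd = 1.

1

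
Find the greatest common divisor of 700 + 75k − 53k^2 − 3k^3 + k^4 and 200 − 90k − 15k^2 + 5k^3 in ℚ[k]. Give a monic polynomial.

−20 − k + k^2

By polynomial division,
  k^4 − 3k^3 − 53k^2 + 75k + 700 = ((1/5)k)(5k^3 − 15k^2 − 90k + 200) + (−35k^2 + 35k + 700)
  5k^3 − 15k^2 − 90k + 200 = (−(1/7)k + 2/7)(−35k^2 + 35k + 700) + (0)
Last nonzero remainder: −35k^2 + 35k + 700. Dividing through by −35 gives the monic gcd k^2 − k − 20.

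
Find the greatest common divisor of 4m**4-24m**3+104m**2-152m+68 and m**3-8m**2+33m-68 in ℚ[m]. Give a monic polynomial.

m**2-4m+17

Euclidean algorithm in ℚ[m]:
  4m**4-24m**3+104m**2-152m+68 = (4m+8)(m**3-8m**2+33m-68) + (36m**2-144m+612)
  m**3-8m**2+33m-68 = ((1/36)m-1/9)(36m**2-144m+612) + (0)
Last nonzero remainder: 36m**2-144m+612. Dividing through by 36 gives the monic gcd m**2-4m+17.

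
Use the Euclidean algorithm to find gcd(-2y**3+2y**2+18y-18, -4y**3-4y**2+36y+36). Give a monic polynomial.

y**2-9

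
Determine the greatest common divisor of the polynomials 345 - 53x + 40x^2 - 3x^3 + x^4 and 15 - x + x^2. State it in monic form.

15 - x + x^2

Euclidean algorithm in ℚ[x]:
  x^4 - 3x^3 + 40x^2 - 53x + 345 = (x^2 - 2x + 23)(x^2 - x + 15) + (0)
The last nonzero remainder x^2 - x + 15 is already monic.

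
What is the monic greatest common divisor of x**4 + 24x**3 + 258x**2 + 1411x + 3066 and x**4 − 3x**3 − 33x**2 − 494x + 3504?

x**2 + 11x + 73

Repeated division with remainder:
  x**4 + 24x**3 + 258x**2 + 1411x + 3066 = (x**4 − 3x**3 − 33x**2 − 494x + 3504) + (27x**3 + 291x**2 + 1905x − 438)
  x**4 − 3x**3 − 33x**2 − 494x + 3504 = ((1/27)x − 124/243)(27x**3 + 291x**2 + 1905x − 438) + ((3640/81)x**2 + (40040/81)x + 265720/81)
  27x**3 + 291x**2 + 1905x − 438 = ((2187/3640)x − 243/1820)((3640/81)x**2 + (40040/81)x + 265720/81) + (0)
Last nonzero remainder: (3640/81)x**2 + (40040/81)x + 265720/81. Dividing through by 3640/81 gives the monic gcd x**2 + 11x + 73.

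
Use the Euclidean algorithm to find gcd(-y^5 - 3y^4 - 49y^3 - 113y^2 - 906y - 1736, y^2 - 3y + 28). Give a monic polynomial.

By polynomial division,
  -y^5 - 3y^4 - 49y^3 - 113y^2 - 906y - 1736 = (-y^3 - 6y^2 - 39y - 62)(y^2 - 3y + 28) + (0)
The last nonzero remainder y^2 - 3y + 28 is already monic.

y^2 - 3y + 28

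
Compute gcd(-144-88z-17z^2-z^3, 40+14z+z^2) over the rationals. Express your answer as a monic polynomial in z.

4+z

By polynomial division,
  -z^3-17z^2-88z-144 = (-z-3)(z^2+14z+40) + (-6z-24)
  z^2+14z+40 = (-(1/6)z-5/3)(-6z-24) + (0)
Last nonzero remainder: -6z-24. Dividing through by -6 gives the monic gcd z+4.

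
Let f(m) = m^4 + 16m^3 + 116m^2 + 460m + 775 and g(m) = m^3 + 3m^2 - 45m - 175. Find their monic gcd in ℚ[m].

m^2 + 10m + 25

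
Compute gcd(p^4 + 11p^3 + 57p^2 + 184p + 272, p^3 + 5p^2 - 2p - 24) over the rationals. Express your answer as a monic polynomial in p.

p + 4

Repeated division with remainder:
  p^4 + 11p^3 + 57p^2 + 184p + 272 = (p + 6)(p^3 + 5p^2 - 2p - 24) + (29p^2 + 220p + 416)
  p^3 + 5p^2 - 2p - 24 = ((1/29)p - 75/841)(29p^2 + 220p + 416) + ((2754/841)p + 11016/841)
  29p^2 + 220p + 416 = ((24389/2754)p + 43732/1377)((2754/841)p + 11016/841) + (0)
Last nonzero remainder: (2754/841)p + 11016/841. Dividing through by 2754/841 gives the monic gcd p + 4.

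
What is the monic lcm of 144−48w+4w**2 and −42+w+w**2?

252−48w−5w**2+w**3

Apply the Euclidean algorithm:
  4w**2−48w+144 = (4)(w**2+w−42) + (−52w+312)
  w**2+w−42 = (−(1/52)w−7/52)(−52w+312) + (0)
Last nonzero remainder: −52w+312. Dividing through by −52 gives the monic gcd w−6.
Then lcm(f, g) = f·g / gcd(f, g); expanding and making the result monic gives the answer.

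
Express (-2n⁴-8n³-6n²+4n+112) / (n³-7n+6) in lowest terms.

(-2n³-12n²-30n-56)/(n²+2n-3)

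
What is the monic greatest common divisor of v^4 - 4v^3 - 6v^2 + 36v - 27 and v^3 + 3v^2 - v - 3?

Euclidean algorithm in ℚ[v]:
  v^4 - 4v^3 - 6v^2 + 36v - 27 = (v - 7)(v^3 + 3v^2 - v - 3) + (16v^2 + 32v - 48)
  v^3 + 3v^2 - v - 3 = ((1/16)v + 1/16)(16v^2 + 32v - 48) + (0)
Last nonzero remainder: 16v^2 + 32v - 48. Dividing through by 16 gives the monic gcd v^2 + 2v - 3.

v^2 + 2v - 3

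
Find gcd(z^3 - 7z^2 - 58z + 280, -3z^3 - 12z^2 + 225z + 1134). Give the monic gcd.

z + 7

By polynomial division,
  z^3 - 7z^2 - 58z + 280 = (-1/3)(-3z^3 - 12z^2 + 225z + 1134) + (-11z^2 + 17z + 658)
  -3z^3 - 12z^2 + 225z + 1134 = ((3/11)z + 183/121)(-11z^2 + 17z + 658) + ((2400/121)z + 16800/121)
  -11z^2 + 17z + 658 = (-(1331/2400)z + 5687/1200)((2400/121)z + 16800/121) + (0)
Last nonzero remainder: (2400/121)z + 16800/121. Dividing through by 2400/121 gives the monic gcd z + 7.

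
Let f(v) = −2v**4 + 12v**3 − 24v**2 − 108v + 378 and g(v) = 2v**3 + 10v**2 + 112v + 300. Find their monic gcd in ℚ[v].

v + 3

By polynomial division,
  −2v**4 + 12v**3 − 24v**2 − 108v + 378 = (−v + 11)(2v**3 + 10v**2 + 112v + 300) + (−22v**2 − 1040v − 2922)
  2v**3 + 10v**2 + 112v + 300 = (−(1/11)v + 465/121)(−22v**2 − 1040v − 2922) + ((465010/121)v + 1395030/121)
  −22v**2 − 1040v − 2922 = (−(1331/232505)v − 58927/232505)((465010/121)v + 1395030/121) + (0)
Last nonzero remainder: (465010/121)v + 1395030/121. Dividing through by 465010/121 gives the monic gcd v + 3.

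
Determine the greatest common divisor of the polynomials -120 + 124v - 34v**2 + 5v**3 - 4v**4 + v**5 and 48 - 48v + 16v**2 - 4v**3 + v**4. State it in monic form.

By polynomial division,
  v**5 - 4v**4 + 5v**3 - 34v**2 + 124v - 120 = (v)(v**4 - 4v**3 + 16v**2 - 48v + 48) + (-11v**3 + 14v**2 + 76v - 120)
  v**4 - 4v**3 + 16v**2 - 48v + 48 = (-(1/11)v + 30/121)(-11v**3 + 14v**2 + 76v - 120) + ((2352/121)v**2 - (9408/121)v + 9408/121)
  -11v**3 + 14v**2 + 76v - 120 = (-(1331/2352)v - 605/392)((2352/121)v**2 - (9408/121)v + 9408/121) + (0)
Last nonzero remainder: (2352/121)v**2 - (9408/121)v + 9408/121. Dividing through by 2352/121 gives the monic gcd v**2 - 4v + 4.

4 - 4v + v**2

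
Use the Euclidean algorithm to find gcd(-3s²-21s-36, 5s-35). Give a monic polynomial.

1

Repeated division with remainder:
  -3s²-21s-36 = (-(3/5)s-42/5)(5s-35) + (-330)
  5s-35 = (-(1/66)s+7/66)(-330) + (0)
The last nonzero remainder is the constant -330, so the polynomials are coprime and gcd = 1.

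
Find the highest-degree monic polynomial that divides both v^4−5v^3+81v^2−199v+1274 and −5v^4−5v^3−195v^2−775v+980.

Repeated division with remainder:
  v^4−5v^3+81v^2−199v+1274 = (−1/5)(−5v^4−5v^3−195v^2−775v+980) + (−6v^3+42v^2−354v+1470)
  −5v^4−5v^3−195v^2−775v+980 = ((5/6)v+20/3)(−6v^3+42v^2−354v+1470) + (−180v^2+360v−8820)
  −6v^3+42v^2−354v+1470 = ((1/30)v−1/6)(−180v^2+360v−8820) + (0)
Last nonzero remainder: −180v^2+360v−8820. Dividing through by −180 gives the monic gcd v^2−2v+49.

v^2−2v+49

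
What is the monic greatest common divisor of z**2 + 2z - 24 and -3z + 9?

1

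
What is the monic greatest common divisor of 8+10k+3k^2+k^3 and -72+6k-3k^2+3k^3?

Euclidean algorithm in ℚ[k]:
  k^3+3k^2+10k+8 = (1/3)(3k^3-3k^2+6k-72) + (4k^2+8k+32)
  3k^3-3k^2+6k-72 = ((3/4)k-9/4)(4k^2+8k+32) + (0)
Last nonzero remainder: 4k^2+8k+32. Dividing through by 4 gives the monic gcd k^2+2k+8.

8+2k+k^2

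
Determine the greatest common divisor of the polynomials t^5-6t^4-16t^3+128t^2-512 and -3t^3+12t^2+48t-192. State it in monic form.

By polynomial division,
  t^5-6t^4-16t^3+128t^2-512 = (-(1/3)t^2+(2/3)t+8/3)(-3t^3+12t^2+48t-192) + (0)
Last nonzero remainder: -3t^3+12t^2+48t-192. Dividing through by -3 gives the monic gcd t^3-4t^2-16t+64.

t^3-4t^2-16t+64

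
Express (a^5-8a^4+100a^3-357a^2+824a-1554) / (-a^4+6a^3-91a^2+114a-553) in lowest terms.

(-a^3+7a^2-86a+222)/(a^2-5a+79)

Repeated division with remainder:
  a^5-8a^4+100a^3-357a^2+824a-1554 = (-a+2)(-a^4+6a^3-91a^2+114a-553) + (-3a^3-61a^2+43a-448)
  -a^4+6a^3-91a^2+114a-553 = ((1/3)a-79/9)(-3a^3-61a^2+43a-448) + (-(5767/9)a^2+(5767/9)a-40369/9)
  -3a^3-61a^2+43a-448 = ((27/5767)a+576/5767)(-(5767/9)a^2+(5767/9)a-40369/9) + (0)
Last nonzero remainder: -(5767/9)a^2+(5767/9)a-40369/9. Dividing through by -5767/9 gives the monic gcd a^2-a+7.
Cancel a^2-a+7 from numerator and denominator to get the reduced form.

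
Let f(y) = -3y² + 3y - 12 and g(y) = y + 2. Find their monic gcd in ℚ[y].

1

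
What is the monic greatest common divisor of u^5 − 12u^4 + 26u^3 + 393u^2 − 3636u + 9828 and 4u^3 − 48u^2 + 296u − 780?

u^2 − 7u + 39

By polynomial division,
  u^5 − 12u^4 + 26u^3 + 393u^2 − 3636u + 9828 = ((1/4)u^2 − 12)(4u^3 − 48u^2 + 296u − 780) + (12u^2 − 84u + 468)
  4u^3 − 48u^2 + 296u − 780 = ((1/3)u − 5/3)(12u^2 − 84u + 468) + (0)
Last nonzero remainder: 12u^2 − 84u + 468. Dividing through by 12 gives the monic gcd u^2 − 7u + 39.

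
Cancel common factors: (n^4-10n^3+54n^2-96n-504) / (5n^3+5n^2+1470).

By polynomial division,
  n^4-10n^3+54n^2-96n-504 = ((1/5)n-11/5)(5n^3+5n^2+1470) + (65n^2-390n+2730)
  5n^3+5n^2+1470 = ((1/13)n+7/13)(65n^2-390n+2730) + (0)
Last nonzero remainder: 65n^2-390n+2730. Dividing through by 65 gives the monic gcd n^2-6n+42.
Cancel n^2-6n+42 from numerator and denominator to get the reduced form.

(n^2-4n-12)/(5n+35)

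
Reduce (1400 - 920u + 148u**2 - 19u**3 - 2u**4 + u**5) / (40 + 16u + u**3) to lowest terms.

(70 - 39u + u**3)/(2 + u)

Repeated division with remainder:
  u**5 - 2u**4 - 19u**3 + 148u**2 - 920u + 1400 = (u**2 - 2u - 35)(u**3 + 16u + 40) + (140u**2 - 280u + 2800)
  u**3 + 16u + 40 = ((1/140)u + 1/70)(140u**2 - 280u + 2800) + (0)
Last nonzero remainder: 140u**2 - 280u + 2800. Dividing through by 140 gives the monic gcd u**2 - 2u + 20.
Cancel u**2 - 2u + 20 from numerator and denominator to get the reduced form.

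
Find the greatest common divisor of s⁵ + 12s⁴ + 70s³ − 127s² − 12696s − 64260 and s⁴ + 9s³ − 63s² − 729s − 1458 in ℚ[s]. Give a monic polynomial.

s² − 3s − 54

Repeated division with remainder:
  s⁵ + 12s⁴ + 70s³ − 127s² − 12696s − 64260 = (s + 3)(s⁴ + 9s³ − 63s² − 729s − 1458) + (106s³ + 791s² − 9051s − 59886)
  s⁴ + 9s³ − 63s² − 729s − 1458 = ((1/106)s + 163/11236)(106s³ + 791s² − 9051s − 59886) + ((122605/11236)s² − (367815/11236)s − 3310335/5618)
  106s³ + 791s² − 9051s − 59886 = ((1191016/122605)s + 12460724/122605)((122605/11236)s² − (367815/11236)s − 3310335/5618) + (0)
Last nonzero remainder: (122605/11236)s² − (367815/11236)s − 3310335/5618. Dividing through by 122605/11236 gives the monic gcd s² − 3s − 54.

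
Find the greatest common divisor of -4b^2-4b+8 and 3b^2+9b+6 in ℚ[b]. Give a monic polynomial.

b+2

By polynomial division,
  -4b^2-4b+8 = (-4/3)(3b^2+9b+6) + (8b+16)
  3b^2+9b+6 = ((3/8)b+3/8)(8b+16) + (0)
Last nonzero remainder: 8b+16. Dividing through by 8 gives the monic gcd b+2.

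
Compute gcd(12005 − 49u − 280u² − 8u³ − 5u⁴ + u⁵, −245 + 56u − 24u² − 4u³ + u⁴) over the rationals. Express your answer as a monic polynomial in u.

−35 − 2u + u²

Repeated division with remainder:
  u⁵ − 5u⁴ − 8u³ − 280u² − 49u + 12005 = (u − 1)(u⁴ − 4u³ − 24u² + 56u − 245) + (12u³ − 360u² + 252u + 11760)
  u⁴ − 4u³ − 24u² + 56u − 245 = ((1/12)u + 13/6)(12u³ − 360u² + 252u + 11760) + (735u² − 1470u − 25725)
  12u³ − 360u² + 252u + 11760 = ((4/245)u − 16/35)(735u² − 1470u − 25725) + (0)
Last nonzero remainder: 735u² − 1470u − 25725. Dividing through by 735 gives the monic gcd u² − 2u − 35.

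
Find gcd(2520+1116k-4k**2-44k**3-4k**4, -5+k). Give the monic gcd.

-5+k

Euclidean algorithm in ℚ[k]:
  -4k**4-44k**3-4k**2+1116k+2520 = (-4k**3-64k**2-324k-504)(k-5) + (0)
The last nonzero remainder k-5 is already monic.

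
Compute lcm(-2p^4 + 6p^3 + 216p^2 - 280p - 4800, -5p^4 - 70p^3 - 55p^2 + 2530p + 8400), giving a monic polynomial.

p^5 + 4p^4 - 129p^3 - 616p^2 + 3380p + 16800

Apply the Euclidean algorithm:
  -2p^4 + 6p^3 + 216p^2 - 280p - 4800 = (2/5)(-5p^4 - 70p^3 - 55p^2 + 2530p + 8400) + (34p^3 + 238p^2 - 1292p - 8160)
  -5p^4 - 70p^3 - 55p^2 + 2530p + 8400 = (-(5/34)p - 35/34)(34p^3 + 238p^2 - 1292p - 8160) + (0)
Last nonzero remainder: 34p^3 + 238p^2 - 1292p - 8160. Dividing through by 34 gives the monic gcd p^3 + 7p^2 - 38p - 240.
Then lcm(f, g) = f·g / gcd(f, g); expanding and making the result monic gives the answer.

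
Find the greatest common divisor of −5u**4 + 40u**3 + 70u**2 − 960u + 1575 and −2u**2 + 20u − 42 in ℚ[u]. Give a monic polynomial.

u**2 − 10u + 21

Repeated division with remainder:
  −5u**4 + 40u**3 + 70u**2 − 960u + 1575 = ((5/2)u**2 + 5u − 75/2)(−2u**2 + 20u − 42) + (0)
Last nonzero remainder: −2u**2 + 20u − 42. Dividing through by −2 gives the monic gcd u**2 − 10u + 21.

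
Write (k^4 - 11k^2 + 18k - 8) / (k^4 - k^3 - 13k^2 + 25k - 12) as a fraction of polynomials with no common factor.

(k - 2)/(k - 3)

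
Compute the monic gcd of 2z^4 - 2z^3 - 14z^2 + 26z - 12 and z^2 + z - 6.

z^2 + z - 6

Apply the Euclidean algorithm:
  2z^4 - 2z^3 - 14z^2 + 26z - 12 = (2z^2 - 4z + 2)(z^2 + z - 6) + (0)
The last nonzero remainder z^2 + z - 6 is already monic.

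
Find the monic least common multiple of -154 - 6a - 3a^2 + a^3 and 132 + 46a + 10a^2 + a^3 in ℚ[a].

-924 - 190a - 24a^2 + 3a^3 + a^4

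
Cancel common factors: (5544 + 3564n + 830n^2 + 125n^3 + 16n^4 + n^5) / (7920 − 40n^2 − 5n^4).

Apply the Euclidean algorithm:
  n^5 + 16n^4 + 125n^3 + 830n^2 + 3564n + 5544 = (−(1/5)n − 16/5)(−5n^4 − 40n^2 + 7920) + (117n^3 + 702n^2 + 5148n + 30888)
  −5n^4 − 40n^2 + 7920 = (−(5/117)n + 10/39)(117n^3 + 702n^2 + 5148n + 30888) + (0)
Last nonzero remainder: 117n^3 + 702n^2 + 5148n + 30888. Dividing through by 117 gives the monic gcd n^3 + 6n^2 + 44n + 264.
Cancel n^3 + 6n^2 + 44n + 264 from numerator and denominator to get the reduced form.

(−21 − 10n − n^2)/(−30 + 5n)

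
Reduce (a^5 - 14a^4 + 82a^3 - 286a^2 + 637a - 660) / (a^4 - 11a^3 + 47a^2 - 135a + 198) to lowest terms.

Euclidean algorithm in ℚ[a]:
  a^5 - 14a^4 + 82a^3 - 286a^2 + 637a - 660 = (a - 3)(a^4 - 11a^3 + 47a^2 - 135a + 198) + (2a^3 - 10a^2 + 34a - 66)
  a^4 - 11a^3 + 47a^2 - 135a + 198 = ((1/2)a - 3)(2a^3 - 10a^2 + 34a - 66) + (0)
Last nonzero remainder: 2a^3 - 10a^2 + 34a - 66. Dividing through by 2 gives the monic gcd a^3 - 5a^2 + 17a - 33.
Cancel a^3 - 5a^2 + 17a - 33 from numerator and denominator to get the reduced form.

(a^2 - 9a + 20)/(a - 6)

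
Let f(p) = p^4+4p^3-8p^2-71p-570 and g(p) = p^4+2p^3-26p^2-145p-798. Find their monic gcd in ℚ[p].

Apply the Euclidean algorithm:
  p^4+4p^3-8p^2-71p-570 = (p^4+2p^3-26p^2-145p-798) + (2p^3+18p^2+74p+228)
  p^4+2p^3-26p^2-145p-798 = ((1/2)p-7/2)(2p^3+18p^2+74p+228) + (0)
Last nonzero remainder: 2p^3+18p^2+74p+228. Dividing through by 2 gives the monic gcd p^3+9p^2+37p+114.

p^3+9p^2+37p+114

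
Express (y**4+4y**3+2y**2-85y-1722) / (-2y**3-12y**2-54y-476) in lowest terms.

(-y**3+3y**2-23y+246)/(2y**2-2y+68)

Euclidean algorithm in ℚ[y]:
  y**4+4y**3+2y**2-85y-1722 = (-(1/2)y+1)(-2y**3-12y**2-54y-476) + (-13y**2-269y-1246)
  -2y**3-12y**2-54y-476 = ((2/13)y-382/169)(-13y**2-269y-1246) + (-(79488/169)y-556416/169)
  -13y**2-269y-1246 = ((2197/79488)y+15041/39744)(-(79488/169)y-556416/169) + (0)
Last nonzero remainder: -(79488/169)y-556416/169. Dividing through by -79488/169 gives the monic gcd y+7.
Cancel y+7 from numerator and denominator to get the reduced form.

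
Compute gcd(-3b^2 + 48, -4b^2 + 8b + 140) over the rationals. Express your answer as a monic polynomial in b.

1

Euclidean algorithm in ℚ[b]:
  -3b^2 + 48 = (3/4)(-4b^2 + 8b + 140) + (-6b - 57)
  -4b^2 + 8b + 140 = ((2/3)b - 23/3)(-6b - 57) + (-297)
  -6b - 57 = ((2/99)b + 19/99)(-297) + (0)
The last nonzero remainder is the constant -297, so the polynomials are coprime and gcd = 1.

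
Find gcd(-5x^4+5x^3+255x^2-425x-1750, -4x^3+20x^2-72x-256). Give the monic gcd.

Repeated division with remainder:
  -5x^4+5x^3+255x^2-425x-1750 = ((5/4)x+5)(-4x^3+20x^2-72x-256) + (245x^2+255x-470)
  -4x^3+20x^2-72x-256 = (-(4/245)x+1184/12005)(245x^2+255x-470) + (-(251680/2401)x-503360/2401)
  245x^2+255x-470 = (-(117649/50336)x+112847/50336)(-(251680/2401)x-503360/2401) + (0)
Last nonzero remainder: -(251680/2401)x-503360/2401. Dividing through by -251680/2401 gives the monic gcd x+2.

x+2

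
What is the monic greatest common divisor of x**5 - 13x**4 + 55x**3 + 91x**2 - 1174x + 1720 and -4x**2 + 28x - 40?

x**2 - 7x + 10

By polynomial division,
  x**5 - 13x**4 + 55x**3 + 91x**2 - 1174x + 1720 = (-(1/4)x**3 + (3/2)x**2 - (3/4)x - 43)(-4x**2 + 28x - 40) + (0)
Last nonzero remainder: -4x**2 + 28x - 40. Dividing through by -4 gives the monic gcd x**2 - 7x + 10.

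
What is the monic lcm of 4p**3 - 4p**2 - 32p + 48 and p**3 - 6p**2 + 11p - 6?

By polynomial division,
  4p**3 - 4p**2 - 32p + 48 = (4)(p**3 - 6p**2 + 11p - 6) + (20p**2 - 76p + 72)
  p**3 - 6p**2 + 11p - 6 = ((1/20)p - 11/100)(20p**2 - 76p + 72) + (-(24/25)p + 48/25)
  20p**2 - 76p + 72 = (-(125/6)p + 75/2)(-(24/25)p + 48/25) + (0)
Last nonzero remainder: -(24/25)p + 48/25. Dividing through by -24/25 gives the monic gcd p - 2.
Then lcm(f, g) = f·g / gcd(f, g); expanding and making the result monic gives the answer.

p**5 - 5p**4 - p**3 + 41p**2 - 72p + 36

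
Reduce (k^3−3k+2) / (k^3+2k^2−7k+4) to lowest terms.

(k+2)/(k+4)

Repeated division with remainder:
  k^3−3k+2 = (k^3+2k^2−7k+4) + (−2k^2+4k−2)
  k^3+2k^2−7k+4 = (−(1/2)k−2)(−2k^2+4k−2) + (0)
Last nonzero remainder: −2k^2+4k−2. Dividing through by −2 gives the monic gcd k^2−2k+1.
Cancel k^2−2k+1 from numerator and denominator to get the reduced form.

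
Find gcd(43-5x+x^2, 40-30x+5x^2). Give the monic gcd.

1

Euclidean algorithm in ℚ[x]:
  x^2-5x+43 = (1/5)(5x^2-30x+40) + (x+35)
  5x^2-30x+40 = (5x-205)(x+35) + (7215)
  x+35 = ((1/7215)x+7/1443)(7215) + (0)
The last nonzero remainder is the constant 7215, so the polynomials are coprime and gcd = 1.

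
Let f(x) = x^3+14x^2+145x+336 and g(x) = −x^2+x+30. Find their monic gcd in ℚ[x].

Apply the Euclidean algorithm:
  x^3+14x^2+145x+336 = (−x−15)(−x^2+x+30) + (190x+786)
  −x^2+x+30 = (−(1/190)x+244/9025)(190x+786) + (78966/9025)
  190x+786 = ((857375/39483)x+1182275/13161)(78966/9025) + (0)
The last nonzero remainder is the constant 78966/9025, so the polynomials are coprime and gcd = 1.

1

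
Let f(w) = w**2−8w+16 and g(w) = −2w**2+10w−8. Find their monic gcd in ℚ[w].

w−4

Repeated division with remainder:
  w**2−8w+16 = (−1/2)(−2w**2+10w−8) + (−3w+12)
  −2w**2+10w−8 = ((2/3)w−2/3)(−3w+12) + (0)
Last nonzero remainder: −3w+12. Dividing through by −3 gives the monic gcd w−4.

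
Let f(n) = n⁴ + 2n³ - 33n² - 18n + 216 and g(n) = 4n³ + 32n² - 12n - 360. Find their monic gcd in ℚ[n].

Euclidean algorithm in ℚ[n]:
  n⁴ + 2n³ - 33n² - 18n + 216 = ((1/4)n - 3/2)(4n³ + 32n² - 12n - 360) + (18n² + 54n - 324)
  4n³ + 32n² - 12n - 360 = ((2/9)n + 10/9)(18n² + 54n - 324) + (0)
Last nonzero remainder: 18n² + 54n - 324. Dividing through by 18 gives the monic gcd n² + 3n - 18.

n² + 3n - 18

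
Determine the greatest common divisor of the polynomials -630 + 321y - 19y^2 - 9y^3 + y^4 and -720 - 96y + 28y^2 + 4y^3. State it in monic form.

-30 + y + y^2

Euclidean algorithm in ℚ[y]:
  y^4 - 9y^3 - 19y^2 + 321y - 630 = ((1/4)y - 4)(4y^3 + 28y^2 - 96y - 720) + (117y^2 + 117y - 3510)
  4y^3 + 28y^2 - 96y - 720 = ((4/117)y + 8/39)(117y^2 + 117y - 3510) + (0)
Last nonzero remainder: 117y^2 + 117y - 3510. Dividing through by 117 gives the monic gcd y^2 + y - 30.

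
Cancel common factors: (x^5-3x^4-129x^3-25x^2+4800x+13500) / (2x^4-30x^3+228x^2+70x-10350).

(x^3+x^2-80x-300)/(2x^2-22x+230)

Repeated division with remainder:
  x^5-3x^4-129x^3-25x^2+4800x+13500 = ((1/2)x+6)(2x^4-30x^3+228x^2+70x-10350) + (-63x^3-1428x^2+9555x+75600)
  2x^4-30x^3+228x^2+70x-10350 = (-(2/63)x+226/189)(-63x^3-1428x^2+9555x+75600) + ((20150/9)x^2-(80600/9)x-100750)
  -63x^3-1428x^2+9555x+75600 = (-(567/20150)x-1512/2015)((20150/9)x^2-(80600/9)x-100750) + (0)
Last nonzero remainder: (20150/9)x^2-(80600/9)x-100750. Dividing through by 20150/9 gives the monic gcd x^2-4x-45.
Cancel x^2-4x-45 from numerator and denominator to get the reduced form.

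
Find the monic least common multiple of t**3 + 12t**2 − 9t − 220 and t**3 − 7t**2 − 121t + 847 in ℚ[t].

t**5 − 6t**4 − 148t**3 + 866t**2 + 3267t − 16940

Euclidean algorithm in ℚ[t]:
  t**3 + 12t**2 − 9t − 220 = (t**3 − 7t**2 − 121t + 847) + (19t**2 + 112t − 1067)
  t**3 − 7t**2 − 121t + 847 = ((1/19)t − 245/361)(19t**2 + 112t − 1067) + ((4032/361)t + 44352/361)
  19t**2 + 112t − 1067 = ((6859/4032)t − 35017/4032)((4032/361)t + 44352/361) + (0)
Last nonzero remainder: (4032/361)t + 44352/361. Dividing through by 4032/361 gives the monic gcd t + 11.
Then lcm(f, g) = f·g / gcd(f, g); expanding and making the result monic gives the answer.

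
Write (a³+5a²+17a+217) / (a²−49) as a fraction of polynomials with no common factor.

(a²−2a+31)/(a−7)

Euclidean algorithm in ℚ[a]:
  a³+5a²+17a+217 = (a+5)(a²−49) + (66a+462)
  a²−49 = ((1/66)a−7/66)(66a+462) + (0)
Last nonzero remainder: 66a+462. Dividing through by 66 gives the monic gcd a+7.
Cancel a+7 from numerator and denominator to get the reduced form.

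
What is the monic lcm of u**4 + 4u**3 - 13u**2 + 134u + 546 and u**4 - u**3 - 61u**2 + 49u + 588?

By polynomial division,
  u**4 + 4u**3 - 13u**2 + 134u + 546 = (u**4 - u**3 - 61u**2 + 49u + 588) + (5u**3 + 48u**2 + 85u - 42)
  u**4 - u**3 - 61u**2 + 49u + 588 = ((1/5)u - 53/25)(5u**3 + 48u**2 + 85u - 42) + ((594/25)u**2 + (1188/5)u + 12474/25)
  5u**3 + 48u**2 + 85u - 42 = ((125/594)u - 25/297)((594/25)u**2 + (1188/5)u + 12474/25) + (0)
Last nonzero remainder: (594/25)u**2 + (1188/5)u + 12474/25. Dividing through by 594/25 gives the monic gcd u**2 + 10u + 21.
Then lcm(f, g) = f·g / gcd(f, g); expanding and making the result monic gives the answer.

u**6 - 7u**5 - 29u**4 + 389u**3 - 1292u**2 - 2254u + 15288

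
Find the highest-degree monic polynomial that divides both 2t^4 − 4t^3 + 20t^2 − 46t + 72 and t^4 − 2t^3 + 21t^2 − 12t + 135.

t^2 + t + 9

Repeated division with remainder:
  2t^4 − 4t^3 + 20t^2 − 46t + 72 = (2)(t^4 − 2t^3 + 21t^2 − 12t + 135) + (−22t^2 − 22t − 198)
  t^4 − 2t^3 + 21t^2 − 12t + 135 = (−(1/22)t^2 + (3/22)t − 15/22)(−22t^2 − 22t − 198) + (0)
Last nonzero remainder: −22t^2 − 22t − 198. Dividing through by −22 gives the monic gcd t^2 + t + 9.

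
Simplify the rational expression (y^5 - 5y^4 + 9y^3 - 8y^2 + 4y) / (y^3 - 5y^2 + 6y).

(y^3 - 3y^2 + 3y - 2)/(y - 3)

Euclidean algorithm in ℚ[y]:
  y^5 - 5y^4 + 9y^3 - 8y^2 + 4y = (y^2 + 3)(y^3 - 5y^2 + 6y) + (7y^2 - 14y)
  y^3 - 5y^2 + 6y = ((1/7)y - 3/7)(7y^2 - 14y) + (0)
Last nonzero remainder: 7y^2 - 14y. Dividing through by 7 gives the monic gcd y^2 - 2y.
Cancel y^2 - 2y from numerator and denominator to get the reduced form.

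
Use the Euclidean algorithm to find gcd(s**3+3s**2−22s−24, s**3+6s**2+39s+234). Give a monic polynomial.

Euclidean algorithm in ℚ[s]:
  s**3+3s**2−22s−24 = (s**3+6s**2+39s+234) + (−3s**2−61s−258)
  s**3+6s**2+39s+234 = (−(1/3)s+43/9)(−3s**2−61s−258) + ((2200/9)s+4400/3)
  −3s**2−61s−258 = (−(27/2200)s−387/2200)((2200/9)s+4400/3) + (0)
Last nonzero remainder: (2200/9)s+4400/3. Dividing through by 2200/9 gives the monic gcd s+6.

s+6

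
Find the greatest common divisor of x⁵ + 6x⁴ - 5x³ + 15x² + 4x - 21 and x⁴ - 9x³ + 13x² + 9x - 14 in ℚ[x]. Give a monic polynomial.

x² - 1

By polynomial division,
  x⁵ + 6x⁴ - 5x³ + 15x² + 4x - 21 = (x + 15)(x⁴ - 9x³ + 13x² + 9x - 14) + (117x³ - 189x² - 117x + 189)
  x⁴ - 9x³ + 13x² + 9x - 14 = ((1/117)x - 32/507)(117x³ - 189x² - 117x + 189) + ((350/169)x² - 350/169)
  117x³ - 189x² - 117x + 189 = ((19773/350)x - 4563/50)((350/169)x² - 350/169) + (0)
Last nonzero remainder: (350/169)x² - 350/169. Dividing through by 350/169 gives the monic gcd x² - 1.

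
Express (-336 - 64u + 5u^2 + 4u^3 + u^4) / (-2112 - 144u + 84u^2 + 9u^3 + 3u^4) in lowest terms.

(21 + 4u + u^2)/(132 + 9u + 3u^2)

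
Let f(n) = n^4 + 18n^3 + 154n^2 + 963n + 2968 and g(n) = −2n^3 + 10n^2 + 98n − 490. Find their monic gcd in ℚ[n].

Apply the Euclidean algorithm:
  n^4 + 18n^3 + 154n^2 + 963n + 2968 = (−(1/2)n − 23/2)(−2n^3 + 10n^2 + 98n − 490) + (318n^2 + 1845n − 2667)
  −2n^3 + 10n^2 + 98n − 490 = (−(1/159)n + 1145/16854)(318n^2 + 1845n − 2667) + (−(247845/5618)n − 1734915/5618)
  318n^2 + 1845n − 2667 = (−(595508/82615)n + 713486/82615)(−(247845/5618)n − 1734915/5618) + (0)
Last nonzero remainder: −(247845/5618)n − 1734915/5618. Dividing through by −247845/5618 gives the monic gcd n + 7.

n + 7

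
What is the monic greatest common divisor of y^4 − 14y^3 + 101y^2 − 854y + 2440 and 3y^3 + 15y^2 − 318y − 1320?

y − 10

By polynomial division,
  y^4 − 14y^3 + 101y^2 − 854y + 2440 = ((1/3)y − 19/3)(3y^3 + 15y^2 − 318y − 1320) + (302y^2 − 2428y − 5920)
  3y^3 + 15y^2 − 318y − 1320 = ((3/302)y + 5907/45602)(302y^2 − 2428y − 5920) + ((1261260/22801)y − 12612600/22801)
  302y^2 − 2428y − 5920 = ((3442951/630630)y + 3374548/315315)((1261260/22801)y − 12612600/22801) + (0)
Last nonzero remainder: (1261260/22801)y − 12612600/22801. Dividing through by 1261260/22801 gives the monic gcd y − 10.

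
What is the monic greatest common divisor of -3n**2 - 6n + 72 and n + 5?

Apply the Euclidean algorithm:
  -3n**2 - 6n + 72 = (-3n + 9)(n + 5) + (27)
  n + 5 = ((1/27)n + 5/27)(27) + (0)
The last nonzero remainder is the constant 27, so the polynomials are coprime and gcd = 1.

1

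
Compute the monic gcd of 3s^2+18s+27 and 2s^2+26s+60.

s+3

Apply the Euclidean algorithm:
  3s^2+18s+27 = (3/2)(2s^2+26s+60) + (−21s−63)
  2s^2+26s+60 = (−(2/21)s−20/21)(−21s−63) + (0)
Last nonzero remainder: −21s−63. Dividing through by −21 gives the monic gcd s+3.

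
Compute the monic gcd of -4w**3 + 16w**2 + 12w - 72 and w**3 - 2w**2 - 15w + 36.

Apply the Euclidean algorithm:
  -4w**3 + 16w**2 + 12w - 72 = (-4)(w**3 - 2w**2 - 15w + 36) + (8w**2 - 48w + 72)
  w**3 - 2w**2 - 15w + 36 = ((1/8)w + 1/2)(8w**2 - 48w + 72) + (0)
Last nonzero remainder: 8w**2 - 48w + 72. Dividing through by 8 gives the monic gcd w**2 - 6w + 9.

w**2 - 6w + 9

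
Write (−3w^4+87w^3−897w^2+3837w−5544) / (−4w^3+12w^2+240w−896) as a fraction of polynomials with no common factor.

(3w^3−66w^2+435w−792)/(4w^2+16w−128)

Euclidean algorithm in ℚ[w]:
  −3w^4+87w^3−897w^2+3837w−5544 = ((3/4)w−39/2)(−4w^3+12w^2+240w−896) + (−843w^2+9189w−23016)
  −4w^3+12w^2+240w−896 = ((4/843)w+2960/78961)(−843w^2+9189w−23016) + ((374528/78961)w−2621696/78961)
  −843w^2+9189w−23016 = (−(66564123/374528)w+32452971/46816)((374528/78961)w−2621696/78961) + (0)
Last nonzero remainder: (374528/78961)w−2621696/78961. Dividing through by 374528/78961 gives the monic gcd w−7.
Cancel w−7 from numerator and denominator to get the reduced form.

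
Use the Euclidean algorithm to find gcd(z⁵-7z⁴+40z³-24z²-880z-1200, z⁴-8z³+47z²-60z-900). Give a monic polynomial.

z³-11z²+80z-300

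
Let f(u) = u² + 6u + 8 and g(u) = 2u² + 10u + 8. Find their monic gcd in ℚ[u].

Repeated division with remainder:
  u² + 6u + 8 = (1/2)(2u² + 10u + 8) + (u + 4)
  2u² + 10u + 8 = (2u + 2)(u + 4) + (0)
The last nonzero remainder u + 4 is already monic.

u + 4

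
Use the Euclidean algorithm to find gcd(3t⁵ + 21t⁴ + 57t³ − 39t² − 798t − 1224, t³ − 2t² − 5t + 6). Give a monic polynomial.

t² − t − 6

Apply the Euclidean algorithm:
  3t⁵ + 21t⁴ + 57t³ − 39t² − 798t − 1224 = (3t² + 27t + 126)(t³ − 2t² − 5t + 6) + (330t² − 330t − 1980)
  t³ − 2t² − 5t + 6 = ((1/330)t − 1/330)(330t² − 330t − 1980) + (0)
Last nonzero remainder: 330t² − 330t − 1980. Dividing through by 330 gives the monic gcd t² − t − 6.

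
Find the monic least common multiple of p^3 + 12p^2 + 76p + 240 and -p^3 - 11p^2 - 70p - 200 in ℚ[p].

p^4 + 17p^3 + 136p^2 + 620p + 1200

Euclidean algorithm in ℚ[p]:
  p^3 + 12p^2 + 76p + 240 = (-1)(-p^3 - 11p^2 - 70p - 200) + (p^2 + 6p + 40)
  -p^3 - 11p^2 - 70p - 200 = (-p - 5)(p^2 + 6p + 40) + (0)
The last nonzero remainder p^2 + 6p + 40 is already monic.
Then lcm(f, g) = f·g / gcd(f, g); expanding and making the result monic gives the answer.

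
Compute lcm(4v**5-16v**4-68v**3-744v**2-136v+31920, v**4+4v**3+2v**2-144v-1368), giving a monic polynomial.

By polynomial division,
  4v**5-16v**4-68v**3-744v**2-136v+31920 = (4v-32)(v**4+4v**3+2v**2-144v-1368) + (52v**3-104v**2+728v-11856)
  v**4+4v**3+2v**2-144v-1368 = ((1/52)v+3/26)(52v**3-104v**2+728v-11856) + (0)
Last nonzero remainder: 52v**3-104v**2+728v-11856. Dividing through by 52 gives the monic gcd v**3-2v**2+14v-228.
Then lcm(f, g) = f·g / gcd(f, g); expanding and making the result monic gives the answer.

v**6+2v**5-41v**4-288v**3-1150v**2+7776v+47880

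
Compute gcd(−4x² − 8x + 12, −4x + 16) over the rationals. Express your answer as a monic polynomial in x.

1

Repeated division with remainder:
  −4x² − 8x + 12 = (x + 6)(−4x + 16) + (−84)
  −4x + 16 = ((1/21)x − 4/21)(−84) + (0)
The last nonzero remainder is the constant −84, so the polynomials are coprime and gcd = 1.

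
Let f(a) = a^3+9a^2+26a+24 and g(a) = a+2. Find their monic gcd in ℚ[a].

a+2

Repeated division with remainder:
  a^3+9a^2+26a+24 = (a^2+7a+12)(a+2) + (0)
The last nonzero remainder a+2 is already monic.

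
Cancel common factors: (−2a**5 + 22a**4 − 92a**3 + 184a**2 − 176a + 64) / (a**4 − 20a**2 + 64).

Apply the Euclidean algorithm:
  −2a**5 + 22a**4 − 92a**3 + 184a**2 − 176a + 64 = (−2a + 22)(a**4 − 20a**2 + 64) + (−132a**3 + 624a**2 − 48a − 1344)
  a**4 − 20a**2 + 64 = (−(1/132)a − 13/363)(−132a**3 + 624a**2 − 48a − 1344) + ((240/121)a**2 − (1440/121)a + 1920/121)
  −132a**3 + 624a**2 − 48a − 1344 = (−(1331/20)a − 847/10)((240/121)a**2 − (1440/121)a + 1920/121) + (0)
Last nonzero remainder: (240/121)a**2 − (1440/121)a + 1920/121. Dividing through by 240/121 gives the monic gcd a**2 − 6a + 8.
Cancel a**2 − 6a + 8 from numerator and denominator to get the reduced form.

(−2a**3 + 10a**2 − 16a + 8)/(a**2 + 6a + 8)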